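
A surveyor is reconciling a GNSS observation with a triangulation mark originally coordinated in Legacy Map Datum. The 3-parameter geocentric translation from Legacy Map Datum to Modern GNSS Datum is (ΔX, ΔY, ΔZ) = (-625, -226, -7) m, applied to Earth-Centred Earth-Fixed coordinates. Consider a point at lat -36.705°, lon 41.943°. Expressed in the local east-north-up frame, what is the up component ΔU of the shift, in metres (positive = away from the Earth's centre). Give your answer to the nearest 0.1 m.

The local up (radial) axis is (cos φ cos λ, cos φ sin λ, sin φ), giving ΔU = -372.706 − 121.105 + 4.184 = -489.63 m.

ΔU = -489.6 m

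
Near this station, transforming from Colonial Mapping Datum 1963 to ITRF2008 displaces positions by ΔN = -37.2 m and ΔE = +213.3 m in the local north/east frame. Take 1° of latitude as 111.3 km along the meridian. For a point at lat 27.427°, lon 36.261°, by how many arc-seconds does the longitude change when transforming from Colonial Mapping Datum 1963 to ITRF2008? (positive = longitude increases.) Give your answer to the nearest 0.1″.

At latitude 27.427°, cos φ = 0.887598.
1° of longitude at this latitude = 111.3 × cos φ = 98.79 km, so Δλ = 213.3 / 98789.7 = 0.0021591° = 7.773″.

Δλ = 7.8″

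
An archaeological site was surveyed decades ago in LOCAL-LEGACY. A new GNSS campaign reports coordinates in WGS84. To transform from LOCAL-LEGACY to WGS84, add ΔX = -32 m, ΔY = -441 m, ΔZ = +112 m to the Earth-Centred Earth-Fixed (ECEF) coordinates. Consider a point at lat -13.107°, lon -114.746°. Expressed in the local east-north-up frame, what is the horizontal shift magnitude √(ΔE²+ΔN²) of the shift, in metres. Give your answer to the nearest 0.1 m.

255.7 m

The local east axis at (φ, λ) is (−sin λ, cos λ, 0), so ΔE = −sin(-114.746°)·(-32) + cos(-114.746°)·(-441) = 155.54 m.
The local north axis is (−sin φ cos λ, −sin φ sin λ, cos φ), giving ΔN = 3.038 + 90.822 + 109.082 = 202.94 m.
Horizontal magnitude = √(ΔE² + ΔN²) = √(155.54² + 202.94²) = 255.69 m.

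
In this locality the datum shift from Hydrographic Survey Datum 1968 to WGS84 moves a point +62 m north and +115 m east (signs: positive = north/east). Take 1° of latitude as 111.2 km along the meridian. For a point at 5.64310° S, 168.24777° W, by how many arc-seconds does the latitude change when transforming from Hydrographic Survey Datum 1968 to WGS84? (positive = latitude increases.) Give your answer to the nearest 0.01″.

1° of latitude = 111.2 km, so Δφ = 62.0 / 111200 = 0.0005576° = 2.007″.

Δφ = 2.01″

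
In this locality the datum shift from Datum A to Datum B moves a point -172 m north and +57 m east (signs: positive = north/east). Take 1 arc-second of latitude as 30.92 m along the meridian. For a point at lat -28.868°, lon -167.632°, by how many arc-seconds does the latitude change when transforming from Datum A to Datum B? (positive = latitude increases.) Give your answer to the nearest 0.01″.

Δφ = -5.56″

1″ of latitude = 30.92 m, so Δφ = -172.0 / 30.92 = -5.563″.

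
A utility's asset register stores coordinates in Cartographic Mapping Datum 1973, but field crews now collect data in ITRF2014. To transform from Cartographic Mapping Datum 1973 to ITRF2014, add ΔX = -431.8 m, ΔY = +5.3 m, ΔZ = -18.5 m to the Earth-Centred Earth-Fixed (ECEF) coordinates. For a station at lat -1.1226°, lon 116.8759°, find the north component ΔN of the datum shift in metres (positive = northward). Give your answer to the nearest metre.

At φ = -1.1226°, λ = 116.8759°: sin φ = -0.019592, cos φ = 0.999808, sin λ = 0.891988, cos λ = -0.452060.
ΔN = −sin φ cos λ·ΔX − sin φ sin λ·ΔY + cos φ·ΔZ = −(-0.019592)(-0.452060)(-431.8) − (-0.019592)(0.891988)(5.3) + (0.999808)(-18.5) = -14.58 m.

ΔN = -15 m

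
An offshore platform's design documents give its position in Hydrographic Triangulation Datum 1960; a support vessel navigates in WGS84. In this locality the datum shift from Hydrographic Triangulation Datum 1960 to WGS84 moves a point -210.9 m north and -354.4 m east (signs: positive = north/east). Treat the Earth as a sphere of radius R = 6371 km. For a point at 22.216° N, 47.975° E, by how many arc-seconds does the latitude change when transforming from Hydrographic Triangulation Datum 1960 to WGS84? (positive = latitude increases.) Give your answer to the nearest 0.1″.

On a sphere of radius R, 1 rad of latitude = R, so Δφ = ΔN / R = -210.9 / 6371000 = -3.3103e-05 rad = -6.828″.

Δφ = -6.8″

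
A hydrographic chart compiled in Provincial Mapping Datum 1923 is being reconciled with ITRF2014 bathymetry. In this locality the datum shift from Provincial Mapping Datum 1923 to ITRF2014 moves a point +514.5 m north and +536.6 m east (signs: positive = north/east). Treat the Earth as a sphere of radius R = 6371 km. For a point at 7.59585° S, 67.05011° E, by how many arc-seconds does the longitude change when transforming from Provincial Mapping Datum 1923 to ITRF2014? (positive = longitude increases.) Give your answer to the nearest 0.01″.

At latitude -7.59585°, cos φ = 0.991225.
One radian of longitude at latitude φ spans R cos φ, so Δλ = ΔE / (R cos φ) = 536.6 / (6371000 × 0.991225) = 8.4971e-05 rad = 17.527″.

Δλ = 17.53″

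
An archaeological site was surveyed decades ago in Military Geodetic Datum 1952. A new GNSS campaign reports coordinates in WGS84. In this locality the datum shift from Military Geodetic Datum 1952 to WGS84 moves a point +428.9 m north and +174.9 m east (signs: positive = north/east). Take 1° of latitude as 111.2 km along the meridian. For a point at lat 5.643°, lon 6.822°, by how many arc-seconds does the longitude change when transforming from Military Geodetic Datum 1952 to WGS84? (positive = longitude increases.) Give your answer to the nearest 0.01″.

At latitude 5.643°, cos φ = 0.995154.
1° of longitude at this latitude = 111.2 × cos φ = 110.66 km, so Δλ = 174.9 / 110661.1 = 0.0015805° = 5.690″.

Δλ = 5.69″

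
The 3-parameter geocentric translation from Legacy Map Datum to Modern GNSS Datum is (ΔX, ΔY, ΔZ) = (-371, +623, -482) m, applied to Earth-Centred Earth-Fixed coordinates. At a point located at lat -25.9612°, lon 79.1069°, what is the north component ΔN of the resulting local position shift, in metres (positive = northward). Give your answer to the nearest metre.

ΔN = -196 m

At φ = -25.9612°, λ = 79.1069°: sin φ = -0.437762, cos φ = 0.899091, sin λ = 0.981981, cos λ = 0.188977.
ΔN = −sin φ cos λ·ΔX − sin φ sin λ·ΔY + cos φ·ΔZ = −(-0.437762)(0.188977)(-371) − (-0.437762)(0.981981)(623) + (0.899091)(-482) = -196.24 m.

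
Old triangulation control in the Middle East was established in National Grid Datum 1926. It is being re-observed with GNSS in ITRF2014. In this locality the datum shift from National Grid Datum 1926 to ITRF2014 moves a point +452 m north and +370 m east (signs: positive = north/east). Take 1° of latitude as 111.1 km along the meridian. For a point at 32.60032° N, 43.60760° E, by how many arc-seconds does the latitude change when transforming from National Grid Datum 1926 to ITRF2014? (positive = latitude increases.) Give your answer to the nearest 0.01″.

Δφ = 14.65″

1° of latitude = 111.1 km, so Δφ = 452.0 / 111100 = 0.0040684° = 14.646″.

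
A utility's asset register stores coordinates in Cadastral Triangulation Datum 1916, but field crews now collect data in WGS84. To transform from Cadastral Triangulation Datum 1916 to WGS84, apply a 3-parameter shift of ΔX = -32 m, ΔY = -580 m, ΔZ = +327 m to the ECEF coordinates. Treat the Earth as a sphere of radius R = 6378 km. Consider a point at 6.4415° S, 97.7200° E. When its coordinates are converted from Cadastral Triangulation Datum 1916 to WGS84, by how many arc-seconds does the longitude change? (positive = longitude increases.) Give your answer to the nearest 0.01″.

sin φ = -0.112189, cos φ = 0.993687, sin λ = 0.990936, cos λ = -0.134332.
East component: ΔE = −sin λ·ΔX + cos λ·ΔY = −(0.990936)(-32) + (-0.134332)(-580) = 109.62 m.
1° of latitude spans πR/180 = 111317 m; at latitude φ, 1° of longitude spans that × cos φ = 110614.3 m, so Δλ = 109.62 / 110614.3 × 3600 = 3.568″.

Δλ = 3.57″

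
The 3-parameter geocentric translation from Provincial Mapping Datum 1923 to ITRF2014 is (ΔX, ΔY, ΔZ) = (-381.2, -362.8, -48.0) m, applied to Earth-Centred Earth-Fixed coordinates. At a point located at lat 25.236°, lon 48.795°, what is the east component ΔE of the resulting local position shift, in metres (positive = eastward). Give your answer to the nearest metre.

At φ = 25.236°, λ = 48.795°: sin φ = 0.426348, cos φ = 0.904559, sin λ = 0.752357, cos λ = 0.658755.
ΔE = −sin λ·ΔX + cos λ·ΔY = −(0.752357)·(-381.2) + (0.658755)·(-362.8) = 47.80 m.

ΔE = 48 m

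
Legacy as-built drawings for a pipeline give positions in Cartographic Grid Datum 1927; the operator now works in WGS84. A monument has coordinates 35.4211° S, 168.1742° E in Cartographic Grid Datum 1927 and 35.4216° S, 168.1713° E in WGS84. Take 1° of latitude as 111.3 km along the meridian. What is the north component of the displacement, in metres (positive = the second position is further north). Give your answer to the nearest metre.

Δφ = -35.4216° − -35.4211° = -0.0005°; Δλ = 168.1713° − 168.1742° = -0.0029°.
ΔN = Δφ × 111300 = -55.6 m; ΔE = Δλ × 111300 × cos(-35.4211°) = -0.0029 × 111300 × 0.814914 = -263.0 m.

ΔN = -56 m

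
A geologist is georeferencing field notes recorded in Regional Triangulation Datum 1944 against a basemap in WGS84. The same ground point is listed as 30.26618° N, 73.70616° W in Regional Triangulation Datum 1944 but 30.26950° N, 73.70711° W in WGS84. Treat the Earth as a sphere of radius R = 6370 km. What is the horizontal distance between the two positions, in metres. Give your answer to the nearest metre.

380 m

Δφ = 30.26950° − 30.26618° = +0.00332°; Δλ = -73.70711° − -73.70616° = -0.00095°.
1° along a meridian = πR/180 = 111177 m.
ΔN = Δφ × 111177 = 369.1 m; ΔE = Δλ × 111177 × cos(30.26618°) = -0.00095 × 111177 × 0.863693 = -91.2 m.
Distance = √(ΔE² + ΔN²) = √((-91.2)² + 369.1²) = 380.2 m.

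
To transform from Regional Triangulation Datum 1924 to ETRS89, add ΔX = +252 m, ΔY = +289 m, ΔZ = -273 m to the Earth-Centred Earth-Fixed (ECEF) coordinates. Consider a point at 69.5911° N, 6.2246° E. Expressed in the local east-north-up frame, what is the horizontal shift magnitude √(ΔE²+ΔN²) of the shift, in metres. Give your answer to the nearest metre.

At φ = 69.5911°, λ = 6.2246°: sin φ = 0.937228, cos φ = 0.348718, sin λ = 0.108426, cos λ = 0.994105.
ΔE = −sin λ·ΔX + cos λ·ΔY = −(0.108426)·(252) + (0.994105)·(289) = 259.97 m.
ΔN = −sin φ cos λ·ΔX − sin φ sin λ·ΔY + cos φ·ΔZ = −(0.937228)(0.994105)(252) − (0.937228)(0.108426)(289) + (0.348718)(-273) = -359.36 m.
Horizontal magnitude = √(ΔE² + ΔN²) = √(259.97² + (-359.36)²) = 443.54 m.

444 m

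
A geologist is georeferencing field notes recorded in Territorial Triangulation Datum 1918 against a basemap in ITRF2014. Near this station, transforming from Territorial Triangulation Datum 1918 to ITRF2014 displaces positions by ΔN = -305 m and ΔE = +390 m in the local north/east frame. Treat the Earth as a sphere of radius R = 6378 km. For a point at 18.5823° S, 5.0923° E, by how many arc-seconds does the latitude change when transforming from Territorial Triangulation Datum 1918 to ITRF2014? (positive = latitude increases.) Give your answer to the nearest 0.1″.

On a sphere of radius R, 1 rad of latitude = R, so Δφ = ΔN / R = -305.0 / 6378000 = -4.7821e-05 rad = -9.864″.

Δφ = -9.9″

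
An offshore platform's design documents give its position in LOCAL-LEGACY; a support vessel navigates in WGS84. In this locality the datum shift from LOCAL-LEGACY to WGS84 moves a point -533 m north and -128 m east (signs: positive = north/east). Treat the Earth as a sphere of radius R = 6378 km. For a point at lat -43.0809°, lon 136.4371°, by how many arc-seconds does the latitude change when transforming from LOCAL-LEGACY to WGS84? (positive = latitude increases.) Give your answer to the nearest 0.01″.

Δφ = -17.24″

On a sphere of radius R, 1 rad of latitude = R, so Δφ = ΔN / R = -533.0 / 6378000 = -8.3569e-05 rad = -17.237″.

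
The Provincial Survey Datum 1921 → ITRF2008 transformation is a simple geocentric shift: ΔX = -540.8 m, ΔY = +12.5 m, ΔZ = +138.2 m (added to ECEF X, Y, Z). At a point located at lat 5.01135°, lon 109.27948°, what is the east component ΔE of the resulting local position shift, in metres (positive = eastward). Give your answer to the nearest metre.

The local east axis at (φ, λ) is (−sin λ, cos λ, 0), so ΔE = −sin(109.27948°)·(-540.8) + cos(109.27948°)·12.5 = 506.34 m.

ΔE = 506 m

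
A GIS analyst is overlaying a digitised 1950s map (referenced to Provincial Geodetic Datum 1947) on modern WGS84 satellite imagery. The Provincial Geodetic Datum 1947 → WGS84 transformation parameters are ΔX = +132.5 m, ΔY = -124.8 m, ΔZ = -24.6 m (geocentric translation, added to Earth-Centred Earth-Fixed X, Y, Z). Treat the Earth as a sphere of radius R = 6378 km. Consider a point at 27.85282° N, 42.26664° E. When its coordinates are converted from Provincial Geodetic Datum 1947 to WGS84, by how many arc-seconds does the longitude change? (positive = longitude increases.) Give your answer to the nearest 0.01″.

sin φ = 0.467202, cos φ = 0.884151, sin λ = 0.672582, cos λ = 0.740023.
East component: ΔE = −sin λ·ΔX + cos λ·ΔY = −(0.672582)(132.5) + (0.740023)(-124.8) = -181.47 m.
1° of latitude spans πR/180 = 111317 m; at latitude φ, 1° of longitude spans that × cos φ = 98421.1 m, so Δλ = -181.47 / 98421.1 × 3600 = -6.638″.

Δλ = -6.64″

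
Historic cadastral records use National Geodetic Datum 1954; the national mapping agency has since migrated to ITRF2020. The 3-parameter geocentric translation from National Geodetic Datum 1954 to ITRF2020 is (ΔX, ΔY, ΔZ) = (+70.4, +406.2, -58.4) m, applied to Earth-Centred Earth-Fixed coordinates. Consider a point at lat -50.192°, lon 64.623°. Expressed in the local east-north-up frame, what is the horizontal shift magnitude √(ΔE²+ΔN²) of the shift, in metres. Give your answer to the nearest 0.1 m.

289.6 m

The local east axis at (φ, λ) is (−sin λ, cos λ, 0), so ΔE = −sin(64.623°)·70.4 + cos(64.623°)·406.2 = 110.48 m.
The local north axis is (−sin φ cos λ, −sin φ sin λ, cos φ), giving ΔN = 23.178 + 281.931 − 37.389 = 267.72 m.
Horizontal magnitude = √(ΔE² + ΔN²) = √(110.48² + 267.72²) = 289.62 m.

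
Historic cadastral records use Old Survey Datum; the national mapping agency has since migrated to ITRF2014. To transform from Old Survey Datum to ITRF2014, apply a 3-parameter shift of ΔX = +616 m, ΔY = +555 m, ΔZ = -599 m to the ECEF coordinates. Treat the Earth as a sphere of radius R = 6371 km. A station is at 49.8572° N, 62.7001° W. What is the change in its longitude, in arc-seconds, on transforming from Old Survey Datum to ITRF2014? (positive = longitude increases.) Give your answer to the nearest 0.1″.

sin φ = 0.764440, cos φ = 0.644695, sin λ = -0.888618, cos λ = 0.458648.
East component: ΔE = −sin λ·ΔX + cos λ·ΔY = −(-0.888618)(616) + (0.458648)(555) = 801.94 m.
1° of latitude spans πR/180 = 111195 m; at latitude φ, 1° of longitude spans that × cos φ = 71686.8 m, so Δλ = 801.94 / 71686.8 × 3600 = 40.272″.

Δλ = 40.3″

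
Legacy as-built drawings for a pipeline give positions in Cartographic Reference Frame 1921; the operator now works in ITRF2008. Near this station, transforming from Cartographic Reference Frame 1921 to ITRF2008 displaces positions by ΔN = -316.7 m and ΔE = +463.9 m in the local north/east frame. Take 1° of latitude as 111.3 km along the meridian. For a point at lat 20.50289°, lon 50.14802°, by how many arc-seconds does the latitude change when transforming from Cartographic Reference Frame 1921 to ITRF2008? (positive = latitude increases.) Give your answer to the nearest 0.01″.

Δφ = -10.24″

1° of latitude = 111.3 km, so Δφ = -316.7 / 111300 = -0.0028455° = -10.244″.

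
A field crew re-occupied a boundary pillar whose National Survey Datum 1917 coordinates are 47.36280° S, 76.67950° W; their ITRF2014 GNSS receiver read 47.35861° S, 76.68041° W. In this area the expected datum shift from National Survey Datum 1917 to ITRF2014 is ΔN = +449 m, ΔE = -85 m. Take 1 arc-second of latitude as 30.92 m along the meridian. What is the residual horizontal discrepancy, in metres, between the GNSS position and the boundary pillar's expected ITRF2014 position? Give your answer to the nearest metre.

24 m

Observed coordinate differences: Δφ = +0.00419°, Δλ = -0.00091°.
Converting to metres (1° lat = 111312 m, cos φ = 0.677354): observed ΔN = 466.4 m, observed ΔE = -68.6 m.
Subtracting the expected shift leaves a residual of 466.4 − (449) = 17.4 m north and -68.6 − (-85) = 16.4 m east.
Residual distance = √(17.4² + 16.4²) = 23.9 m.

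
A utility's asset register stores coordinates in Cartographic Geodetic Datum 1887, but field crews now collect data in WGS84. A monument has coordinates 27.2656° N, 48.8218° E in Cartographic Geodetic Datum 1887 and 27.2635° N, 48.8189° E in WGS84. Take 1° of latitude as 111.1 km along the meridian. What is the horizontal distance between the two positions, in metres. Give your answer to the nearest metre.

Δφ = 27.2635° − 27.2656° = -0.0021°; Δλ = 48.8189° − 48.8218° = -0.0029°.
ΔN = Δφ × 111100 = -233.3 m; ΔE = Δλ × 111100 × cos(27.2656°) = -0.0029 × 111100 × 0.888892 = -286.4 m.
Distance = √(ΔE² + ΔN²) = √((-286.4)² + (-233.3)²) = 369.4 m.

369 m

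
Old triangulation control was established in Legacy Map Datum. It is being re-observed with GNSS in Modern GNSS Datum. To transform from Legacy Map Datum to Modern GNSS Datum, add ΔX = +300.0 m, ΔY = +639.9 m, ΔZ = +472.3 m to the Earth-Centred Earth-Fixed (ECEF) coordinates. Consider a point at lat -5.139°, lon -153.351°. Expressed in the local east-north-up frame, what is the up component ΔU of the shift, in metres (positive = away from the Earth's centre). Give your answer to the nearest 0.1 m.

ΔU = -595.2 m

At φ = -5.139°, λ = -153.351°: sin φ = -0.089572, cos φ = 0.995980, sin λ = -0.448524, cos λ = -0.893771.
ΔU = cos φ cos λ·ΔX + cos φ sin λ·ΔY + sin φ·ΔZ = (0.995980)(-0.893771)(300.0) + (0.995980)(-0.448524)(639.9) + (-0.089572)(472.3) = -595.22 m.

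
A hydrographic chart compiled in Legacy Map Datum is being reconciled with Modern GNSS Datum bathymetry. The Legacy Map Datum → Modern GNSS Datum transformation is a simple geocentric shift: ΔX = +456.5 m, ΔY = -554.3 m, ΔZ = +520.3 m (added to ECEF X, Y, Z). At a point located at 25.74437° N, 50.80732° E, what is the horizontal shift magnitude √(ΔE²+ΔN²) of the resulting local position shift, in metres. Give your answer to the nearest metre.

The local east axis at (φ, λ) is (−sin λ, cos λ, 0), so ΔE = −sin(50.80732°)·456.5 + cos(50.80732°)·(-554.3) = -704.08 m.
The local north axis is (−sin φ cos λ, −sin φ sin λ, cos φ), giving ΔN = -125.302 + 186.598 + 468.656 = 529.95 m.
Horizontal magnitude = √(ΔE² + ΔN²) = √((-704.08)² + 529.95²) = 881.23 m.

881 m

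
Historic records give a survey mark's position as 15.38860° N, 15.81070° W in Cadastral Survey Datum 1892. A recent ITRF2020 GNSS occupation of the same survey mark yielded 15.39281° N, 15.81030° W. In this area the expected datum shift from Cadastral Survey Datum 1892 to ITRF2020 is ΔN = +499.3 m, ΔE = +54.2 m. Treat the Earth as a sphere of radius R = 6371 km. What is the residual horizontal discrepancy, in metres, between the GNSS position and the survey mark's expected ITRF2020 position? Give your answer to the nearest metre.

Observed coordinate differences: Δφ = +0.00421°, Δλ = +0.00040°.
Converting to metres (1° lat = 111195 m, cos φ = 0.964148): observed ΔN = 468.1 m, observed ΔE = 42.9 m.
Subtracting the expected shift leaves a residual of 468.1 − (499.3) = -31.2 m north and 42.9 − (54.2) = -11.3 m east.
Residual distance = √((-31.2)² + (-11.3)²) = 33.2 m.

33 m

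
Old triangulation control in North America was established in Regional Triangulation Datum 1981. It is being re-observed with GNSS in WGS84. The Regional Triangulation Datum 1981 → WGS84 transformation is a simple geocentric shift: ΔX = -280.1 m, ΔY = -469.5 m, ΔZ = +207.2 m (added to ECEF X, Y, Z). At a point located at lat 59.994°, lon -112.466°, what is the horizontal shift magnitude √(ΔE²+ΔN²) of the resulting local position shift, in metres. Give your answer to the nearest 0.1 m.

373.3 m

The local east axis at (φ, λ) is (−sin λ, cos λ, 0), so ΔE = −sin(-112.466°)·(-280.1) + cos(-112.466°)·(-469.5) = -79.43 m.
The local north axis is (−sin φ cos λ, −sin φ sin λ, cos φ), giving ΔN = -92.690 − 375.718 + 103.619 = -364.79 m.
Horizontal magnitude = √(ΔE² + ΔN²) = √((-79.43)² + (-364.79)²) = 373.34 m.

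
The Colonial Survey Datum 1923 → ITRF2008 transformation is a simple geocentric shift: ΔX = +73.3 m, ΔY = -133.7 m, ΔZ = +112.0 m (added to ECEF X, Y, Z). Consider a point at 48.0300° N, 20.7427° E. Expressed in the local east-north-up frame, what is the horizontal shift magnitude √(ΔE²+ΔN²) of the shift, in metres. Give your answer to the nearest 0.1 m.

162.2 m

At φ = 48.0300°, λ = 20.7427°: sin φ = 0.743495, cos φ = 0.668741, sin λ = 0.354172, cos λ = 0.935180.
ΔE = −sin λ·ΔX + cos λ·ΔY = −(0.354172)·(73.3) + (0.935180)·(-133.7) = -150.99 m.
ΔN = −sin φ cos λ·ΔX − sin φ sin λ·ΔY + cos φ·ΔZ = −(0.743495)(0.935180)(73.3) − (0.743495)(0.354172)(-133.7) + (0.668741)(112.0) = 59.14 m.
Horizontal magnitude = √(ΔE² + ΔN²) = √((-150.99)² + 59.14²) = 162.16 m.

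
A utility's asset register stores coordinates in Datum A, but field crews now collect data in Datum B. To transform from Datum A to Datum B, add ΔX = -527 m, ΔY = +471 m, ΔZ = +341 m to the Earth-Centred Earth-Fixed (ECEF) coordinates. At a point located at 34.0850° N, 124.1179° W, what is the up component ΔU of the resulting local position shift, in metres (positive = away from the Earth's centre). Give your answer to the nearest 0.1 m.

At φ = 34.0850°, λ = -124.1179°: sin φ = 0.560422, cos φ = 0.828207, sin λ = -0.827885, cos λ = -0.560898.
ΔU = cos φ cos λ·ΔX + cos φ sin λ·ΔY + sin φ·ΔZ = (0.828207)(-0.560898)(-527) + (0.828207)(-0.827885)(471) + (0.560422)(341) = 112.97 m.

ΔU = 113.0 m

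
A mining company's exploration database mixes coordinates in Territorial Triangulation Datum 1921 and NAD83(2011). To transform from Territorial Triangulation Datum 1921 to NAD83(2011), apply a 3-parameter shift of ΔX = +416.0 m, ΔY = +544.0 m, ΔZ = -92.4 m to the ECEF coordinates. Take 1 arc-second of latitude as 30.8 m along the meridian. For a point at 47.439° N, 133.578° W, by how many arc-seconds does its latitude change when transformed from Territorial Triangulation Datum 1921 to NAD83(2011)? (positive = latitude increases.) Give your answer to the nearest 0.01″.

Δφ = 14.25″

sin φ = 0.736558, cos φ = 0.676375, sin λ = -0.724437, cos λ = -0.689341.
North component: ΔN = −sin φ cos λ·ΔX − sin φ sin λ·ΔY + cos φ·ΔZ = −(0.736558)(-0.689341)(416.0) − (0.736558)(-0.724437)(544.0) + (0.676375)(-92.4) = 439.00 m.
1° of latitude spans 3600 × 30.80 = 110880 m, so Δφ = 439.00 / 110880 × 3600 = 14.253″.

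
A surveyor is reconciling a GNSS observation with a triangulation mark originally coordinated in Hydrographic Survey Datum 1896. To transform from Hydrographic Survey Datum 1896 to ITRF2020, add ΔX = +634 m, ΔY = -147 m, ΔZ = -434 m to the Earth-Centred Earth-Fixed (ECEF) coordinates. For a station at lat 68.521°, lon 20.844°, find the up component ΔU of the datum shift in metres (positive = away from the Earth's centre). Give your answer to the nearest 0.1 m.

The local up (radial) axis is (cos φ cos λ, cos φ sin λ, sin φ), giving ΔU = 216.952 − 19.152 − 403.859 = -206.06 m.

ΔU = -206.1 m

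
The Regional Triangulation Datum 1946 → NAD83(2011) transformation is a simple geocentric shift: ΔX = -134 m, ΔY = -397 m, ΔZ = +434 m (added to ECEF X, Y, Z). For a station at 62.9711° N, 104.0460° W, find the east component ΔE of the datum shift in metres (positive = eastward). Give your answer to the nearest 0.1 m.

ΔE = -33.6 m

At φ = 62.9711°, λ = -104.0460°: sin φ = 0.890777, cos φ = 0.454440, sin λ = -0.970101, cos λ = -0.242701.
ΔE = −sin λ·ΔX + cos λ·ΔY = −(-0.970101)·(-134) + (-0.242701)·(-397) = -33.64 m.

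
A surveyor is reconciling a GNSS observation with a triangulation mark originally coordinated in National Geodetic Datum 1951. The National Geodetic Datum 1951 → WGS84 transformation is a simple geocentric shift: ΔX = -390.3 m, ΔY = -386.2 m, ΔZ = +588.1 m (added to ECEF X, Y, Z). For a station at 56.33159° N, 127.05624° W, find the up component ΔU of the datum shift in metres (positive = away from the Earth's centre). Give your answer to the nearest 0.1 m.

At φ = 56.33159°, λ = -127.05624°: sin φ = 0.832260, cos φ = 0.554386, sin λ = -0.798044, cos λ = -0.602599.
ΔU = cos φ cos λ·ΔX + cos φ sin λ·ΔY + sin φ·ΔZ = (0.554386)(-0.602599)(-390.3) + (0.554386)(-0.798044)(-386.2) + (0.832260)(588.1) = 790.70 m.

ΔU = 790.7 m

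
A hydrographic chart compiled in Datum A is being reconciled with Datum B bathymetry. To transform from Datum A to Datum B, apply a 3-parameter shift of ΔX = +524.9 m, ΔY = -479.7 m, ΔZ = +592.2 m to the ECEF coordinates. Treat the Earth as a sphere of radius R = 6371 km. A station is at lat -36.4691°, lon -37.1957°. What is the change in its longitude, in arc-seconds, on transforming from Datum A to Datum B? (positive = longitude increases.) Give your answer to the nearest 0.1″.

Δλ = -2.6″

sin φ = -0.594389, cos φ = 0.804178, sin λ = -0.604539, cos λ = 0.796575.
East component: ΔE = −sin λ·ΔX + cos λ·ΔY = −(-0.604539)(524.9) + (0.796575)(-479.7) = -64.79 m.
1° of latitude spans πR/180 = 111195 m; at latitude φ, 1° of longitude spans that × cos φ = 89420.5 m, so Δλ = -64.79 / 89420.5 × 3600 = -2.609″.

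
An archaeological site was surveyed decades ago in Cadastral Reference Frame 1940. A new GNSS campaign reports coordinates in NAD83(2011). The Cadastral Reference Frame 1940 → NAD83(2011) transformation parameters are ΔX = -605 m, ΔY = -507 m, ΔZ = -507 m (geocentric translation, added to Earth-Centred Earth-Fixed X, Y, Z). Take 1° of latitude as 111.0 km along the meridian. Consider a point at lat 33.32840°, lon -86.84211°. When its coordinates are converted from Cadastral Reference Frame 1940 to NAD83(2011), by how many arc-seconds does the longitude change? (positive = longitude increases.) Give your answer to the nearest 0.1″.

Δλ = -24.5″

sin φ = 0.549437, cos φ = 0.835535, sin λ = -0.998482, cos λ = 0.055088.
East component: ΔE = −sin λ·ΔX + cos λ·ΔY = −(-0.998482)(-605) + (0.055088)(-507) = -632.01 m.
1° of latitude spans 111000 m; at latitude φ, 1° of longitude spans that × cos φ = 92744.4 m, so Δλ = -632.01 / 92744.4 × 3600 = -24.532″.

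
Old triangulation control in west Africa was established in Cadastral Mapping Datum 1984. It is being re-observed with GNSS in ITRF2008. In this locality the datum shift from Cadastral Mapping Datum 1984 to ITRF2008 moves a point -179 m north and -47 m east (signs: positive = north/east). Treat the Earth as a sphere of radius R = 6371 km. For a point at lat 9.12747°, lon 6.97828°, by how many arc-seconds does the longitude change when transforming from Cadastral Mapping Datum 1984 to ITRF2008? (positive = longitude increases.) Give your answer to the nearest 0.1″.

At latitude 9.12747°, cos φ = 0.987338.
One radian of longitude at latitude φ spans R cos φ, so Δλ = ΔE / (R cos φ) = -47.0 / (6371000 × 0.987338) = -7.4718e-06 rad = -1.541″.

Δλ = -1.5″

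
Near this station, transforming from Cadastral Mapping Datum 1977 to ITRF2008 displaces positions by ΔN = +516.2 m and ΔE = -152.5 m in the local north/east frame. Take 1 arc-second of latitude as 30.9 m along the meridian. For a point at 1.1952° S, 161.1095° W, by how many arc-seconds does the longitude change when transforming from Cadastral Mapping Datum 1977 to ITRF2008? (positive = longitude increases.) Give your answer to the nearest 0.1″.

At latitude -1.1952°, cos φ = 0.999782.
1″ of longitude at this latitude = 30.90 × cos φ = 30.8933 m, so Δλ = -152.5 / 30.8933 = -4.936″.

Δλ = -4.9″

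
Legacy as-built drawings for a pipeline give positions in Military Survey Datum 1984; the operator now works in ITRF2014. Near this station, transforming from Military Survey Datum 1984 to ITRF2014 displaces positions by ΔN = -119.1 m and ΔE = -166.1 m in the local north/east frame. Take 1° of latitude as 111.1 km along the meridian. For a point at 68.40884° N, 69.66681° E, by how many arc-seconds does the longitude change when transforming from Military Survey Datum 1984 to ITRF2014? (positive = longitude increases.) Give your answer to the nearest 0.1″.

Δλ = -14.6″

At latitude 68.40884°, cos φ = 0.367981.
1° of longitude at this latitude = 111.1 × cos φ = 40.88 km, so Δλ = -166.1 / 40882.7 = -0.0040628° = -14.626″.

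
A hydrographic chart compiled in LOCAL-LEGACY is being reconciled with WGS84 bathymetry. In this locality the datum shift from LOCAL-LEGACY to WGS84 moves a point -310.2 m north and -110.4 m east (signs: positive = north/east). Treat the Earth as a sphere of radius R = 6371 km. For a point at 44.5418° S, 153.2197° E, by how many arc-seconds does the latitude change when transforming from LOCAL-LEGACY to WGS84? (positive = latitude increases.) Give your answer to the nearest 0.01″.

On a sphere of radius R, 1 rad of latitude = R, so Δφ = ΔN / R = -310.2 / 6371000 = -4.8689e-05 rad = -10.043″.

Δφ = -10.04″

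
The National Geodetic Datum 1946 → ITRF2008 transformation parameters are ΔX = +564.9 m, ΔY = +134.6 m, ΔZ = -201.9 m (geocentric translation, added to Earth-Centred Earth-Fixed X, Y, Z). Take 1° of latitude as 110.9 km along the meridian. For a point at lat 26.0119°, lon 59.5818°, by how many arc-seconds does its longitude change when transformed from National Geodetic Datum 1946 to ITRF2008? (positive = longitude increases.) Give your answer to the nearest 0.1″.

Δλ = -15.1″

sin φ = 0.438558, cos φ = 0.898703, sin λ = 0.862353, cos λ = 0.506308.
East component: ΔE = −sin λ·ΔX + cos λ·ΔY = −(0.862353)(564.9) + (0.506308)(134.6) = -418.99 m.
1° of latitude spans 110900 m; at latitude φ, 1° of longitude spans that × cos φ = 99666.2 m, so Δλ = -418.99 / 99666.2 × 3600 = -15.134″.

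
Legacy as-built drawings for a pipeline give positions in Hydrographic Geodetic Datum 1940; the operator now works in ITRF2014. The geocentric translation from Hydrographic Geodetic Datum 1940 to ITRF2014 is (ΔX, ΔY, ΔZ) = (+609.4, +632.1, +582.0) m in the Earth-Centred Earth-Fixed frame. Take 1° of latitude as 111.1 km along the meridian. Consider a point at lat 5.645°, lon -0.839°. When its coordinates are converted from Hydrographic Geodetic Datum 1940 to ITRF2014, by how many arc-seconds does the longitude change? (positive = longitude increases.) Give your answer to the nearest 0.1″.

Δλ = 20.9″

sin φ = 0.098365, cos φ = 0.995150, sin λ = -0.014643, cos λ = 0.999893.
East component: ΔE = −sin λ·ΔX + cos λ·ΔY = −(-0.014643)(609.4) + (0.999893)(632.1) = 640.96 m.
1° of latitude spans 111100 m; at latitude φ, 1° of longitude spans that × cos φ = 110561.2 m, so Δλ = 640.96 / 110561.2 × 3600 = 20.870″.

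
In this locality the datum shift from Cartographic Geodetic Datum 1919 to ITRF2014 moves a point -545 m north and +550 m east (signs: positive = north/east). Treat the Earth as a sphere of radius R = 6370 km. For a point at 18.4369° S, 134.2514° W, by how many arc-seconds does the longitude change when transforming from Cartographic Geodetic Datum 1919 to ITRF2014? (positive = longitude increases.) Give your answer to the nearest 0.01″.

Δλ = 18.77″

At latitude -18.4369°, cos φ = 0.948673.
One radian of longitude at latitude φ spans R cos φ, so Δλ = ΔE / (R cos φ) = 550.0 / (6370000 × 0.948673) = 9.1014e-05 rad = 18.773″.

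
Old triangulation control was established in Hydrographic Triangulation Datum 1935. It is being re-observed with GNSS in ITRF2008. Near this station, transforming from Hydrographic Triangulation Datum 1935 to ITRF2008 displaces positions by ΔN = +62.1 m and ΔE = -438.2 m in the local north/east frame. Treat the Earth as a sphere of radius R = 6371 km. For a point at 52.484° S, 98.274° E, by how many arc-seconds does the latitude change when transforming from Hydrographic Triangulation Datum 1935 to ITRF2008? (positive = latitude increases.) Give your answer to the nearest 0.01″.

On a sphere of radius R, 1 rad of latitude = R, so Δφ = ΔN / R = 62.1 / 6371000 = 9.7473e-06 rad = 2.011″.

Δφ = 2.01″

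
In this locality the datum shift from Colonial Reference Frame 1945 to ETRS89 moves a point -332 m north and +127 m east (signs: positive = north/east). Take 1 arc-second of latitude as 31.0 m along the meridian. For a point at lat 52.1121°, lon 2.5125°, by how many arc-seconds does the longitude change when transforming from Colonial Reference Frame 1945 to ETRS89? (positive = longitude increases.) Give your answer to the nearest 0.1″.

At latitude 52.1121°, cos φ = 0.614119.
1″ of longitude at this latitude = 31.00 × cos φ = 19.0377 m, so Δλ = 127.0 / 19.0377 = 6.671″.

Δλ = 6.7″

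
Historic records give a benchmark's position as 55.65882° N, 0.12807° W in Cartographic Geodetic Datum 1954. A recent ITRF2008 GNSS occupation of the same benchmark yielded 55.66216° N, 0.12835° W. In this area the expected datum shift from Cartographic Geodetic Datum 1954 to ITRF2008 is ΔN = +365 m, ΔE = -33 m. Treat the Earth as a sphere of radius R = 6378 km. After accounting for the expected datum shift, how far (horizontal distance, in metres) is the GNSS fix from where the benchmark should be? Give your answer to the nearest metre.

Observed coordinate differences: Δφ = +0.00334°, Δλ = -0.00028°.
Converting to metres (1° lat = 111317 m, cos φ = 0.564120): observed ΔN = 371.8 m, observed ΔE = -17.6 m.
Subtracting the expected shift leaves a residual of 371.8 − (365) = 6.8 m north and -17.6 − (-33) = 15.4 m east.
Residual distance = √(6.8² + 15.4²) = 16.8 m.

17 m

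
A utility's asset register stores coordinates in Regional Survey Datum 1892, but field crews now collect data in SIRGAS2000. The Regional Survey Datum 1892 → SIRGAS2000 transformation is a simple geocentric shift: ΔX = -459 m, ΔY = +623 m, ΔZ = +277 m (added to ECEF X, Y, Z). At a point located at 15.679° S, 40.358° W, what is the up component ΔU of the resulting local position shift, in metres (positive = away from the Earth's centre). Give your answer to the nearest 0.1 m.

ΔU = -800.0 m

The local up (radial) axis is (cos φ cos λ, cos φ sin λ, sin φ), giving ΔU = -336.750 − 388.419 − 74.859 = -800.03 m.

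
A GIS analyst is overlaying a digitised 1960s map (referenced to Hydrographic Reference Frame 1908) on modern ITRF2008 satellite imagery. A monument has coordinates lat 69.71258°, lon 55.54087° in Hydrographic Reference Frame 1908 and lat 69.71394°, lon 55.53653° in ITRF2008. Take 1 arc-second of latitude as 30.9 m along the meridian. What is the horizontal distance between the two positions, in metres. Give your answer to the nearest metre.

Δφ = 69.71394° − 69.71258° = +0.00136°; Δλ = 55.53653° − 55.54087° = -0.00434°.
1° of latitude = 3600 × 30.90 = 111240 m.
ΔN = Δφ × 111240 = 151.3 m; ΔE = Δλ × 111240 × cos(69.71258°) = -0.00434 × 111240 × 0.346730 = -167.4 m.
Distance = √(ΔE² + ΔN²) = √((-167.4)² + 151.3²) = 225.6 m.

226 m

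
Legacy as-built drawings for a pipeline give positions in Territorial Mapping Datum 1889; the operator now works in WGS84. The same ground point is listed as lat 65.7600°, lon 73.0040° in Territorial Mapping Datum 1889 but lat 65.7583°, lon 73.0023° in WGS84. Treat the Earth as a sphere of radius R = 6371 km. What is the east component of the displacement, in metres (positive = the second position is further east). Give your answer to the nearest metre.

ΔE = -78 m

Δφ = 65.7583° − 65.7600° = -0.0017°; Δλ = 73.0023° − 73.0040° = -0.0017°.
1° along a meridian = πR/180 = 111195 m.
ΔN = Δφ × 111195 = -189.0 m; ΔE = Δλ × 111195 × cos(65.7600°) = -0.0017 × 111195 × 0.410560 = -77.6 m.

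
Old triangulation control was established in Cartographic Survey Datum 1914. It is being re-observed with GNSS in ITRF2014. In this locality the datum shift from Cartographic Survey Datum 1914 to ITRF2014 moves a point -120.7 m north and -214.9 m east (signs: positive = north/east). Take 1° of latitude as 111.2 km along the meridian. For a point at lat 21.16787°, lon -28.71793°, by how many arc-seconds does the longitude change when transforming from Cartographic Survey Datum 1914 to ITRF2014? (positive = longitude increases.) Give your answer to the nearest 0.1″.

At latitude 21.16787°, cos φ = 0.932526.
1° of longitude at this latitude = 111.2 × cos φ = 103.70 km, so Δλ = -214.9 / 103696.9 = -0.0020724° = -7.461″.

Δλ = -7.5″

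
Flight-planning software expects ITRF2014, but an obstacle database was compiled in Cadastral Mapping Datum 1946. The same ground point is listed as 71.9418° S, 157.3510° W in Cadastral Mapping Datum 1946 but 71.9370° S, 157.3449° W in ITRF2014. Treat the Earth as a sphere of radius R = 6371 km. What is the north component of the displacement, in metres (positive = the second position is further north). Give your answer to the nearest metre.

Δφ = -71.9370° − -71.9418° = +0.0048°; Δλ = -157.3449° − -157.3510° = +0.0061°.
1° along a meridian = πR/180 = 111195 m.
ΔN = Δφ × 111195 = 533.7 m; ΔE = Δλ × 111195 × cos(-71.9418°) = +0.0061 × 111195 × 0.309983 = 210.3 m.

ΔN = 534 m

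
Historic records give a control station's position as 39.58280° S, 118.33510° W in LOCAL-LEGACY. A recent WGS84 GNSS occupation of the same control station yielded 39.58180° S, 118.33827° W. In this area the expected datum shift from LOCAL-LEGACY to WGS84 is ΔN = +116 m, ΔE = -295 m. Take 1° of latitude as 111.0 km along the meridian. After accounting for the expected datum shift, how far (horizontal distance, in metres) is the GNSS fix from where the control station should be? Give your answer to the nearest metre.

Observed coordinate differences: Δφ = +0.00100°, Δλ = -0.00317°.
Converting to metres (1° lat = 111000 m, cos φ = 0.770705): observed ΔN = 111.0 m, observed ΔE = -271.2 m.
Subtracting the expected shift leaves a residual of 111.0 − (116) = -5.0 m north and -271.2 − (-295) = 23.8 m east.
Residual distance = √((-5.0)² + 23.8²) = 24.3 m.

24 m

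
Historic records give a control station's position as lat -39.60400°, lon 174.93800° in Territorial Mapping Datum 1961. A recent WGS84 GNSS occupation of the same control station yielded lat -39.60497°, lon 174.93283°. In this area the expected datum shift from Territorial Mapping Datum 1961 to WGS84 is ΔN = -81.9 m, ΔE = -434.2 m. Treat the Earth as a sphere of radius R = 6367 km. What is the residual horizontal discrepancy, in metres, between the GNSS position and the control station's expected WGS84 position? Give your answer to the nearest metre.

Observed coordinate differences: Δφ = -0.00097°, Δλ = -0.00517°.
Converting to metres (1° lat = 111125 m, cos φ = 0.770469): observed ΔN = -107.8 m, observed ΔE = -442.6 m.
Subtracting the expected shift leaves a residual of -107.8 − (-81.9) = -25.9 m north and -442.6 − (-434.2) = -8.4 m east.
Residual distance = √((-25.9)² + (-8.4)²) = 27.2 m.

27 m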